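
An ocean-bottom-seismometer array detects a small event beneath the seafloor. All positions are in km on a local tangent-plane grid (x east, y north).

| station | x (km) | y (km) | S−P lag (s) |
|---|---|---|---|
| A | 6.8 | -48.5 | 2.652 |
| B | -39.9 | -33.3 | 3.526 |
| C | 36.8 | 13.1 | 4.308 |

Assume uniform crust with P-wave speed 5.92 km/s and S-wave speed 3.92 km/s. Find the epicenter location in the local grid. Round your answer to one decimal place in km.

Distance from S−P lag: d = Δt · v_P v_S / (v_P − v_S) = Δt · (5.92·3.92)/(5.92−3.92) ≈ 11.6032·Δt.
So d_A = 30.77, d_B = 40.91, d_C = 49.99 km.
Circle about each station: (x − 6.8)² + (y + 48.5)² = 30.77²; (x + 39.9)² + (y + 33.3)² = 40.91²; (x − 36.8)² + (y − 13.1)² = 49.99².
Subtracting pairs of circle equations eliminates x²+y² and gives linear equations (the radical axes):
-93.4 x + 30.4 y = -424.43
60.0 x + 123.2 y = -2424.85
Solving the 2×2 system: x ≈ -1.6, y ≈ -18.9 km.

(-1.6, -18.9)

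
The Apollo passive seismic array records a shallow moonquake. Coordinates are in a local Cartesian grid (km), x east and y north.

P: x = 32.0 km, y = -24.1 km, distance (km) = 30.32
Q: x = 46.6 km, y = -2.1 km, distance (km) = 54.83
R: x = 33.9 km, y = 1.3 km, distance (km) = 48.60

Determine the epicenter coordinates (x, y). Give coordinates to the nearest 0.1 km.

Circle about each station: (x − 32.0)² + (y + 24.1)² = 30.32²; (x − 46.6)² + (y + 2.1)² = 54.83²; (x − 33.9)² + (y − 1.3)² = 48.60².
Subtracting the P equation from the Q and R equations removes the quadratic terms:
29.2 x + 44.0 y = -1515.87
3.8 x + 50.8 y = -1896.57
Solving the 2×2 system: x ≈ 4.9, y ≈ -37.7 km.

(4.9, -37.7)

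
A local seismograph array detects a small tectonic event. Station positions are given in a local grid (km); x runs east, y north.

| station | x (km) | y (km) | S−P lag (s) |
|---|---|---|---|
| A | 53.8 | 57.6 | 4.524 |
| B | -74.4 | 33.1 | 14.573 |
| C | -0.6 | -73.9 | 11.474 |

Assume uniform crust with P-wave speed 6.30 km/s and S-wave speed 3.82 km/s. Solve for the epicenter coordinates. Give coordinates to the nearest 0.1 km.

65.9 km east, 15.4 km north

Distance from S−P lag: d = Δt · v_P v_S / (v_P − v_S) = Δt · (6.30·3.82)/(6.30−3.82) ≈ 9.7040·Δt.
So d_A = 43.90, d_B = 141.42, d_C = 111.34 km.
Circle about each station: (x − 53.8)² + (y − 57.6)² = 43.90²; (x + 74.4)² + (y − 33.1)² = 141.42²; (x + 0.6)² + (y + 73.9)² = 111.34².
Subtracting pairs of circle equations eliminates x²+y² and gives linear equations (the radical axes):
-256.4 x − 49.0 y = -17653.64
-108.8 x − 263.0 y = -11220.02
Solving the 2×2 system: x ≈ 65.9, y ≈ 15.4 km.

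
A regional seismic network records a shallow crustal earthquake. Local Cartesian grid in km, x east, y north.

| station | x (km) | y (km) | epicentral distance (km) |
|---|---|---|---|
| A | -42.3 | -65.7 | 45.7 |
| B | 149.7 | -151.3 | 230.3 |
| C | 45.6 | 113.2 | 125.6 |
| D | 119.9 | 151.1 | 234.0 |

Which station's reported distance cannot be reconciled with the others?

C

Solve using three stations at a time. Using A, B, D (subtract circle equations pairwise → linear system) gives (x, y) ≈ (-39.6, -20.1).
Distances from that point to each station vs reported:
  A: calculated 45.7 vs reported 45.7 → residual 0.0 km
  B: calculated 230.3 vs reported 230.3 → residual 0.0 km
  C: calculated 158.2 vs reported 125.6 → residual 32.6 km
  D: calculated 234.0 vs reported 234.0 → residual 0.0 km
A, B, D are mutually consistent (residuals ≈ 0); C is off by 32.6 km.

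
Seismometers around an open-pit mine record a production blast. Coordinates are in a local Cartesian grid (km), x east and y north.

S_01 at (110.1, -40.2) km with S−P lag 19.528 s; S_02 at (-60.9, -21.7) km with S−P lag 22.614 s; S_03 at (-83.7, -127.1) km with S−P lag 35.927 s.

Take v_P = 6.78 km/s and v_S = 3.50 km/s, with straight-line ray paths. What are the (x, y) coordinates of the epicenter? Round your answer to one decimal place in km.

x ≈ 57.7 km, y ≈ 91.0 km

Distance from S−P lag: d = Δt · v_P v_S / (v_P − v_S) = Δt · (6.78·3.50)/(6.78−3.50) ≈ 7.2348·Δt.
So d_S_01 = 141.28, d_S_02 = 163.61, d_S_03 = 259.92 km.
Circle about each station: (x − 110.1)² + (y + 40.2)² = 141.28²; (x + 60.9)² + (y + 21.7)² = 163.61²; (x + 83.7)² + (y + 127.1)² = 259.92².
Subtracting the S_01 equation from the S_02 and S_03 equations removes the quadratic terms:
-342.0 x + 37.0 y = -16366.54
-387.6 x − 173.8 y = -38176.32
Solving the 2×2 system: x ≈ 57.7, y ≈ 91.0 km.
Check against S_01 (with the unrounded x, y): √((x − 110.1)²+(y + 40.2)²) = 141.26 ≈ 141.28 km. ✓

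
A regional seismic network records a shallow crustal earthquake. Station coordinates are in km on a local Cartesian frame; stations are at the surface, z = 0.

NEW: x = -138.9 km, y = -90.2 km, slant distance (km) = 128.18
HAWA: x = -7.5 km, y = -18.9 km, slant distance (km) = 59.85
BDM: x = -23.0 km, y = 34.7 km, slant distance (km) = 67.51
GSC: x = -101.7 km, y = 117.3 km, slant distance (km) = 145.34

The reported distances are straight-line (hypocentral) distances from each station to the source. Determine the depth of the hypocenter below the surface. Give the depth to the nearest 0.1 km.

43.2 km

Each station gives a sphere (x−x_i)² + (y−y_i)² + z² = d_i² (stations at z=0).
Subtracting the NEW sphere from HAWA and BDM: z² cancels, leaving linear equations in x and y:
262.8 x + 142.6 y = -14167.70
231.8 x + 249.8 y = -13823.65
Solving: x ≈ -48.104, y ≈ -10.701 km (keep extra digits for the depth step; rounded: -48.1, -10.7).
Then from the NEW sphere: z² = 128.18² − (x + 138.9)² − (y + 90.2)² with x = -48.104, y = -10.701, so z ≈ 43.198 ≈ 43.2 km.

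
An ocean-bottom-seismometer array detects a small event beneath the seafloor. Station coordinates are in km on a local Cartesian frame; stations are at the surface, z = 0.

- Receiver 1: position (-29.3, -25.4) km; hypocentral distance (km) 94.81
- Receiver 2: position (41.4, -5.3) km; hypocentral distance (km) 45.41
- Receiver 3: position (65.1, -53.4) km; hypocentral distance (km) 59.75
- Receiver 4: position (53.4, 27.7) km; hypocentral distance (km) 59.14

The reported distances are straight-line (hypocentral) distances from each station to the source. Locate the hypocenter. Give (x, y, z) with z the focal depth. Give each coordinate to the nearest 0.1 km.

Each station gives a sphere (x−x_i)² + (y−y_i)² + z² = d_i² (stations at z=0).
Subtracting the Receiver 1 sphere from Receiver 2 and Receiver 3: z² cancels, leaving linear equations in x and y:
141.4 x + 40.2 y = 7165.27
188.8 x − 56.0 y = 11004.79
Solving: x ≈ 54.400, y ≈ -13.108 km (keep extra digits for the depth step; rounded: 54.4, -13.1).
Then from the Receiver 1 sphere: z² = 94.81² − (x + 29.3)² − (y + 25.4)² with x = 54.400, y = -13.108, so z ≈ 42.804 ≈ 42.8 km.

(54.4, -13.1, 42.8)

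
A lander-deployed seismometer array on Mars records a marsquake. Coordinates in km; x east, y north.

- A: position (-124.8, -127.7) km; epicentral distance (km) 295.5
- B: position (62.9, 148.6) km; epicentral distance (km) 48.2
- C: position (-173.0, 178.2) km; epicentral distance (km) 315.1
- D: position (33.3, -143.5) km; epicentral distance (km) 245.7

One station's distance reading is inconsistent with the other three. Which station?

C

Solve using three stations at a time. Using A, B, D (subtract circle equations pairwise → linear system) gives (x, y) ≈ (63.1, 100.4).
Distances from that point to each station vs reported:
  A: calculated 295.5 vs reported 295.5 → residual 0.0 km
  B: calculated 48.2 vs reported 48.2 → residual 0.0 km
  C: calculated 248.6 vs reported 315.1 → residual 66.5 km
  D: calculated 245.7 vs reported 245.7 → residual 0.0 km
A, B, D are mutually consistent (residuals ≈ 0); C is off by 66.5 km.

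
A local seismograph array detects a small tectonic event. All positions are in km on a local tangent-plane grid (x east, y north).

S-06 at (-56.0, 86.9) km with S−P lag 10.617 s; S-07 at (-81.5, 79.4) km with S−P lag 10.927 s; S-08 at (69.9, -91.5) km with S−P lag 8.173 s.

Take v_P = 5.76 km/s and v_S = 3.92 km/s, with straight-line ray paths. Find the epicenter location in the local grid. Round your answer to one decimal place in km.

Distance from S−P lag: d = Δt · v_P v_S / (v_P − v_S) = Δt · (5.76·3.92)/(5.76−3.92) ≈ 12.2713·Δt.
So d_S-06 = 130.28, d_S-07 = 134.09, d_S-08 = 100.29 km.
Circle about each station: (x + 56.0)² + (y − 86.9)² = 130.28²; (x + 81.5)² + (y − 79.4)² = 134.09²; (x − 69.9)² + (y + 91.5)² = 100.29².
Subtracting the S-06 equation from the S-07 and S-08 equations removes the quadratic terms:
-51.0 x − 15.0 y = 1251.75
251.8 x − 356.8 y = 9485.44
Solving the 2×2 system: x ≈ -13.9, y ≈ -36.4 km.

(-13.9, -36.4)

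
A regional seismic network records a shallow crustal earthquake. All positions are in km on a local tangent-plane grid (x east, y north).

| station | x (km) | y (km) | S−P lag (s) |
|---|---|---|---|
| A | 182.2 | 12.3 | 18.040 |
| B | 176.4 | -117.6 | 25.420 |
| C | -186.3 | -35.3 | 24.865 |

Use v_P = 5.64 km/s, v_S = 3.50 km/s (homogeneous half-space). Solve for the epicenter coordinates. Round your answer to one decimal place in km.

Distance from S−P lag: d = Δt · v_P v_S / (v_P − v_S) = Δt · (5.64·3.50)/(5.64−3.50) ≈ 9.2243·Δt.
So d_A = 166.41, d_B = 234.48, d_C = 229.36 km.
Circle about each station: (x − 182.2)² + (y − 12.3)² = 166.41²; (x − 176.4)² + (y + 117.6)² = 234.48²; (x + 186.3)² + (y + 35.3)² = 229.36².
Subtracting pairs of circle equations eliminates x²+y² and gives linear equations (the radical axes):
-11.6 x − 259.8 y = -15689.99
-737.0 x − 95.2 y = -22308.07
Solving the 2×2 system: x ≈ 22.6, y ≈ 59.4 km.
Check against A (with the unrounded x, y): √((x − 182.2)²+(y − 12.3)²) = 166.40 ≈ 166.41 km. ✓

(22.6, 59.4)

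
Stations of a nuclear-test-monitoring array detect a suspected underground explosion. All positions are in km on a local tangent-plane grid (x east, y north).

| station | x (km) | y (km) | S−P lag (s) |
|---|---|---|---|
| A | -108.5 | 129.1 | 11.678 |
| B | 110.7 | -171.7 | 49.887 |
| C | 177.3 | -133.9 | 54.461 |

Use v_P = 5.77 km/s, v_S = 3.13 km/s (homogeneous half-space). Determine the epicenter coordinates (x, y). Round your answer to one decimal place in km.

(-142.7, 56.9)

Distance from S−P lag: d = Δt · v_P v_S / (v_P − v_S) = Δt · (5.77·3.13)/(5.77−3.13) ≈ 6.8409·Δt.
So d_A = 79.89, d_B = 341.27, d_C = 372.56 km.
Circle about each station: (x + 108.5)² + (y − 129.1)² = 79.89²; (x − 110.7)² + (y + 171.7)² = 341.27²; (x − 177.3)² + (y + 133.9)² = 372.56².
Subtracting the A equation from the B and C equations removes the quadratic terms:
438.4 x − 601.6 y = -96786.48
571.6 x − 526.0 y = -111493.10
Solving the 2×2 system: x ≈ -142.7, y ≈ 56.9 km.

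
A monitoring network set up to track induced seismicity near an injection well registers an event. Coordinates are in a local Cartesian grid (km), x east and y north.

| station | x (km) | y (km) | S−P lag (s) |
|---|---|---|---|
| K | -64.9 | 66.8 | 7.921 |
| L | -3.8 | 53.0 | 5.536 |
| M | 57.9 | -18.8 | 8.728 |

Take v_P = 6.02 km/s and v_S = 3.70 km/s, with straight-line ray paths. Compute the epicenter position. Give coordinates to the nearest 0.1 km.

(-22.9, 3.4)

Distance from S−P lag: d = Δt · v_P v_S / (v_P − v_S) = Δt · (6.02·3.70)/(6.02−3.70) ≈ 9.6009·Δt.
So d_K = 76.05, d_L = 53.15, d_M = 83.80 km.
Circle about each station: (x + 64.9)² + (y − 66.8)² = 76.05²; (x + 3.8)² + (y − 53.0)² = 53.15²; (x − 57.9)² + (y + 18.8)² = 83.80².
Subtracting the K equation from the L and M equations removes the quadratic terms:
122.2 x − 27.6 y = -2892.13
245.6 x − 171.2 y = -6207.24
Solving the 2×2 system: x ≈ -22.9, y ≈ 3.4 km.
Check against K (with the unrounded x, y): √((x + 64.9)²+(y − 66.8)²) = 76.04 ≈ 76.05 km. ✓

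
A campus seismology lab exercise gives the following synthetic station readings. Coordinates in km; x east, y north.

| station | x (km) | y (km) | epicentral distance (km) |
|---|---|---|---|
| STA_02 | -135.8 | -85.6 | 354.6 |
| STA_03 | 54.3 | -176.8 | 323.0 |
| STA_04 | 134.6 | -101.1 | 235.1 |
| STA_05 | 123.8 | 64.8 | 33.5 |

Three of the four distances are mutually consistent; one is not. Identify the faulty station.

STA_05

Solve using three stations at a time. Using STA_02, STA_03, STA_04 (subtract circle equations pairwise → linear system) gives (x, y) ≈ (142.7, 133.9).
Distances from that point to each station vs reported:
  STA_02: calculated 354.6 vs reported 354.6 → residual 0.0 km
  STA_03: calculated 323.0 vs reported 323.0 → residual 0.0 km
  STA_04: calculated 235.1 vs reported 235.1 → residual 0.0 km
  STA_05: calculated 71.6 vs reported 33.5 → residual 38.1 km
STA_02, STA_03, STA_04 are mutually consistent (residuals ≈ 0); STA_05 is off by 38.1 km.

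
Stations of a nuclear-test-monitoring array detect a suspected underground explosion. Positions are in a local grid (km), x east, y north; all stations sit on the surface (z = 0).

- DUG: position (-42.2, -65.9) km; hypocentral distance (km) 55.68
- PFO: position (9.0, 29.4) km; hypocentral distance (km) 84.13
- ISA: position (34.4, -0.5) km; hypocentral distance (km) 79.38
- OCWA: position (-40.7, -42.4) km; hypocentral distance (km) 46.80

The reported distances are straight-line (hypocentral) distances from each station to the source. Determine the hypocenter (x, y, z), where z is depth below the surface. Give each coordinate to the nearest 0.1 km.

Each station gives a sphere (x−x_i)² + (y−y_i)² + z² = d_i² (stations at z=0).
Subtracting the DUG sphere from PFO and ISA: z² cancels, leaving linear equations in x and y:
102.4 x + 190.6 y = -9155.88
153.2 x + 130.8 y = -8140.96
Solving: x ≈ -22.401, y ≈ -36.002 km (keep extra digits for the depth step; rounded: -22.4, -36.0).
Then from the DUG sphere: z² = 55.68² − (x + 42.2)² − (y + 65.9)² with x = -22.401, y = -36.002, so z ≈ 42.595 ≈ 42.6 km.

(-22.4, -36.0, 42.6)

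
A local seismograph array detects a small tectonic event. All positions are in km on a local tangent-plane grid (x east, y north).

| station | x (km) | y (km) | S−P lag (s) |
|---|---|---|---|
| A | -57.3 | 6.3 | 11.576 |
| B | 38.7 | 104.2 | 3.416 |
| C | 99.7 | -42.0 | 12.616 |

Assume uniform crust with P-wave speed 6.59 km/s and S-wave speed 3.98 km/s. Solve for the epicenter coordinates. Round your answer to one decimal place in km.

(40.1, 69.9)

Distance from S−P lag: d = Δt · v_P v_S / (v_P − v_S) = Δt · (6.59·3.98)/(6.59−3.98) ≈ 10.0491·Δt.
So d_A = 116.33, d_B = 34.33, d_C = 126.78 km.
Circle about each station: (x + 57.3)² + (y − 6.3)² = 116.33²; (x − 38.7)² + (y − 104.2)² = 34.33²; (x − 99.7)² + (y + 42.0)² = 126.78².
Subtracting the A equation from the B and C equations removes the quadratic terms:
192.0 x + 195.8 y = 21386.47
314.0 x − 96.6 y = 5840.61
Solving the 2×2 system: x ≈ 40.1, y ≈ 69.9 km.
Check against A (with the unrounded x, y): √((x + 57.3)²+(y − 6.3)²) = 116.33 ≈ 116.33 km. ✓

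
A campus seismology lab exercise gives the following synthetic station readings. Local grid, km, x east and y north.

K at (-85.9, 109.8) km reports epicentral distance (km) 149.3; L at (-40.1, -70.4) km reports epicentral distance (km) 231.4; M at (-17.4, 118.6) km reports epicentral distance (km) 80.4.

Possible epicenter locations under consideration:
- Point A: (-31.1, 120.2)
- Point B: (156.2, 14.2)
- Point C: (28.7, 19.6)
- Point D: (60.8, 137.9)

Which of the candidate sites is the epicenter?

For each candidate, compare |candidate − station| to the reported distance:
Point A: residuals K 93.5, L 40.6, M 66.6 → max 93.5 km
Point B: residuals K 111.0, L 17.6, M 122.2 → max 122.2 km
Point C: residuals K 3.5, L 118.1, M 28.8 → max 118.1 km
Point D: residuals K 0.1, L 0.1, M 0.1 → max 0.1 km
Only Point D has all residuals ≈ 0.

Point D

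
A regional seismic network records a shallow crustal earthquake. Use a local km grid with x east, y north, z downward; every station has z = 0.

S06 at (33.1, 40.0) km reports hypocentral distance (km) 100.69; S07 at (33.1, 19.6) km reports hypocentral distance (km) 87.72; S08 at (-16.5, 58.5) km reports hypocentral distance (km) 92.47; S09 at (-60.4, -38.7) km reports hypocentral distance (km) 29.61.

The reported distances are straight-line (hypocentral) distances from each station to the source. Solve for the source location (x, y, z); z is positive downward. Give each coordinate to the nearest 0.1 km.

x ≈ -37.3 km, y ≈ -30.1 km, depth ≈ 16.4 km

Each station gives a sphere (x−x_i)² + (y−y_i)² + z² = d_i² (stations at z=0).
Subtracting the S06 sphere from S07 and S08: z² cancels, leaving linear equations in x and y:
0.0 x − 40.8 y = 1227.84
-99.2 x + 37.0 y = 2586.67
Solving: x ≈ -37.300, y ≈ -30.094 km (keep extra digits for the depth step; rounded: -37.3, -30.1).
Then from the S06 sphere: z² = 100.69² − (x − 33.1)² − (y − 40.0)² with x = -37.300, y = -30.094, so z ≈ 16.406 ≈ 16.4 km.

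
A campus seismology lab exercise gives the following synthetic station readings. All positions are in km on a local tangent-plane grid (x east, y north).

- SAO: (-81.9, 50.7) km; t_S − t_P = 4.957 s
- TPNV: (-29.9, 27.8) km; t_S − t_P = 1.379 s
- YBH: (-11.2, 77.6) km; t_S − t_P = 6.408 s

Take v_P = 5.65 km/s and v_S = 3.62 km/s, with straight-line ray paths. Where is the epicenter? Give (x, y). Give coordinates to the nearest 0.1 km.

x ≈ -41.9 km, y ≈ 20.8 km

Distance from S−P lag: d = Δt · v_P v_S / (v_P − v_S) = Δt · (5.65·3.62)/(5.65−3.62) ≈ 10.0754·Δt.
So d_SAO = 49.94, d_TPNV = 13.89, d_YBH = 64.56 km.
Circle about each station: (x + 81.9)² + (y − 50.7)² = 49.94²; (x + 29.9)² + (y − 27.8)² = 13.89²; (x + 11.2)² + (y − 77.6)² = 64.56².
Subtracting pairs of circle equations eliminates x²+y² and gives linear equations (the radical axes):
104.0 x − 45.8 y = -5310.18
141.4 x + 53.8 y = -4804.89
Solving the 2×2 system: x ≈ -41.9, y ≈ 20.8 km.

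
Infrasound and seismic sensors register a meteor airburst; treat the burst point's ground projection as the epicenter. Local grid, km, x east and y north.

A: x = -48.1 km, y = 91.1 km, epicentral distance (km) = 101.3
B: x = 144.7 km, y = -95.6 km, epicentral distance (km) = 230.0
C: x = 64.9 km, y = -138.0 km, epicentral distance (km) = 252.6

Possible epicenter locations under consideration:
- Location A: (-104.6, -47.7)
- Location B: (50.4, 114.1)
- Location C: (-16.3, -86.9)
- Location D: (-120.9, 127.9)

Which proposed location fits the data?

Location B

For each candidate, compare |candidate − station| to the reported distance:
Location A: residuals A 48.6, B 23.9, C 60.5 → max 60.5 km
Location B: residuals A 0.2, B 0.1, C 0.1 → max 0.2 km
Location C: residuals A 79.5, B 68.8, C 156.7 → max 156.7 km
Location D: residuals A 19.7, B 117.1, C 71.8 → max 117.1 km
Only Location B has all residuals ≈ 0.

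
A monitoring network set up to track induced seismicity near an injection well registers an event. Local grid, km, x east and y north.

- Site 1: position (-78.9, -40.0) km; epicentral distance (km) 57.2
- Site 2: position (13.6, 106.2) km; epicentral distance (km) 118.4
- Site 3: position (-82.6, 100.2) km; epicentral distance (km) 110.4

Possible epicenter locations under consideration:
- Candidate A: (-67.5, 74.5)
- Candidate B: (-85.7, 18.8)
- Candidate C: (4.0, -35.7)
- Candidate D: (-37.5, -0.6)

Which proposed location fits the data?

Candidate D

For each candidate, compare |candidate − station| to the reported distance:
Candidate A: residuals Site 1 57.9, Site 2 31.3, Site 3 80.6 → max 80.6 km
Candidate B: residuals Site 1 2.0, Site 2 13.9, Site 3 28.9 → max 28.9 km
Candidate C: residuals Site 1 25.8, Site 2 23.8, Site 3 50.7 → max 50.7 km
Candidate D: residuals Site 1 0.0, Site 2 0.0, Site 3 0.0 → max 0.0 km
Only Candidate D has all residuals ≈ 0.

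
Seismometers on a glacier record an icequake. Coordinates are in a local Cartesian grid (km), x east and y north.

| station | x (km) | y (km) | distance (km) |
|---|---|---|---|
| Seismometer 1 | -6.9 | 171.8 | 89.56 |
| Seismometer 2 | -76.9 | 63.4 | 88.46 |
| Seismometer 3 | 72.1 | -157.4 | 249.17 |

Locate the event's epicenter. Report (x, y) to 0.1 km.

(9.2, 83.7)

Circle about each station: (x + 6.9)² + (y − 171.8)² = 89.56²; (x + 76.9)² + (y − 63.4)² = 88.46²; (x − 72.1)² + (y + 157.4)² = 249.17².
Subtracting the Seismometer 1 equation from the Seismometer 2 and Seismometer 3 equations removes the quadratic terms:
-140.0 x − 216.8 y = -19433.86
158.0 x − 658.4 y = -53654.38
Solving the 2×2 system: x ≈ 9.2, y ≈ 83.7 km.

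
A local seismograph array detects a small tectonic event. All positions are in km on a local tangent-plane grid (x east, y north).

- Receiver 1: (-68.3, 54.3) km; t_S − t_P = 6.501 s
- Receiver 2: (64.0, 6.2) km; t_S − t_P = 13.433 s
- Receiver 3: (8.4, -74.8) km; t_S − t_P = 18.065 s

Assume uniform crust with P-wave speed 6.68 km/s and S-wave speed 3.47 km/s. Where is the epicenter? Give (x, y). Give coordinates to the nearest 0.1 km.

Distance from S−P lag: d = Δt · v_P v_S / (v_P − v_S) = Δt · (6.68·3.47)/(6.68−3.47) ≈ 7.2211·Δt.
So d_Receiver 1 = 46.94, d_Receiver 2 = 97.00, d_Receiver 3 = 130.45 km.
Circle about each station: (x + 68.3)² + (y − 54.3)² = 46.94²; (x − 64.0)² + (y − 6.2)² = 97.00²; (x − 8.4)² + (y + 74.8)² = 130.45².
Subtracting pairs of circle equations eliminates x²+y² and gives linear equations (the radical axes):
264.6 x − 96.2 y = -10684.58
153.4 x − 258.2 y = -16761.62
Solving the 2×2 system: x ≈ -21.4, y ≈ 52.2 km.

(-21.4, 52.2)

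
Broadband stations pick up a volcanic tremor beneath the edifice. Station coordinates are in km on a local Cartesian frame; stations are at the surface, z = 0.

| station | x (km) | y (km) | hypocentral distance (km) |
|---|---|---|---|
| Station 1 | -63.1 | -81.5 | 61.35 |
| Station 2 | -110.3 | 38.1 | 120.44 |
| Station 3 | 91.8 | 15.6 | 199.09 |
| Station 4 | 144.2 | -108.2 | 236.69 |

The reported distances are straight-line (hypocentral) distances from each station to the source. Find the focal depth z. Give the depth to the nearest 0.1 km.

depth ≈ 56.0 km

Each station gives a sphere (x−x_i)² + (y−y_i)² + z² = d_i² (stations at z=0).
Subtracting the Station 1 sphere from Station 2 and Station 3: z² cancels, leaving linear equations in x and y:
-94.4 x + 239.2 y = -7748.13
309.8 x + 194.2 y = -37826.27
Solving: x ≈ -81.606, y ≈ -64.597 km (keep extra digits for the depth step; rounded: -81.6, -64.6).
Then from the Station 1 sphere: z² = 61.35² − (x + 63.1)² − (y + 81.5)² with x = -81.606, y = -64.597, so z ≈ 55.997 ≈ 56.0 km.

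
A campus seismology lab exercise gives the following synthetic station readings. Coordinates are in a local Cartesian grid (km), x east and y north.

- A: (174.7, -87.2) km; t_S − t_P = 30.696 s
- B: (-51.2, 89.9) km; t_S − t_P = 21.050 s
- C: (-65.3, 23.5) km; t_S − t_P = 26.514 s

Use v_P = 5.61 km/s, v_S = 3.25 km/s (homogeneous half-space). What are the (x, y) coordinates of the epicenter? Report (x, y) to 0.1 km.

103.8 km east, 139.1 km north

Distance from S−P lag: d = Δt · v_P v_S / (v_P − v_S) = Δt · (5.61·3.25)/(5.61−3.25) ≈ 7.7256·Δt.
So d_A = 237.15, d_B = 162.62, d_C = 204.84 km.
Circle about each station: (x − 174.7)² + (y + 87.2)² = 237.15²; (x + 51.2)² + (y − 89.9)² = 162.62²; (x + 65.3)² + (y − 23.5)² = 204.84².
Subtracting the A equation from the B and C equations removes the quadratic terms:
-451.8 x + 354.2 y = 2374.38
-480.0 x + 221.4 y = -19026.89
Solving the 2×2 system: x ≈ 103.8, y ≈ 139.1 km.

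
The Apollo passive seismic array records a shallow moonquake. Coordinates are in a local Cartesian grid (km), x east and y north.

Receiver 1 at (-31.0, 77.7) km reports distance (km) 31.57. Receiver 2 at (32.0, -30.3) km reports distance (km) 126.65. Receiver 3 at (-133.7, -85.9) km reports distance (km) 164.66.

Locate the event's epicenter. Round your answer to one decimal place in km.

-57.0 km east, 59.8 km north

Circle about each station: (x + 31.0)² + (y − 77.7)² = 31.57²; (x − 32.0)² + (y + 30.3)² = 126.65²; (x + 133.7)² + (y + 85.9)² = 164.66².
Subtracting the Receiver 1 equation from the Receiver 2 and Receiver 3 equations removes the quadratic terms:
126.0 x − 216.0 y = -20099.76
-205.4 x − 327.2 y = -7860.04
Solving the 2×2 system: x ≈ -57.0, y ≈ 59.8 km.
Check against Receiver 1 (with the unrounded x, y): √((x + 31.0)²+(y − 77.7)²) = 31.56 ≈ 31.57 km. ✓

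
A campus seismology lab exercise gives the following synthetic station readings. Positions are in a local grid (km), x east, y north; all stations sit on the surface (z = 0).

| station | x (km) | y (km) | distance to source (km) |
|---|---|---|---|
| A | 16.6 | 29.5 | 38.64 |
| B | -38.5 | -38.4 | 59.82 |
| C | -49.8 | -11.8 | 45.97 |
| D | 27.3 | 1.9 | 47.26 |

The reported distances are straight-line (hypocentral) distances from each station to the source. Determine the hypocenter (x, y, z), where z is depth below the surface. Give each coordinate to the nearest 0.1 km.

Each station gives a sphere (x−x_i)² + (y−y_i)² + z² = d_i² (stations at z=0).
Subtracting the A sphere from B and C: z² cancels, leaving linear equations in x and y:
-110.2 x − 135.8 y = -274.38
-132.8 x − 82.6 y = 853.28
Solving: x ≈ -15.511, y ≈ 14.607 km (keep extra digits for the depth step; rounded: -15.5, 14.6).
Then from the A sphere: z² = 38.64² − (x − 16.6)² − (y − 29.5)² with x = -15.511, y = 14.607, so z ≈ 15.496 ≈ 15.5 km.

x ≈ -15.5 km, y ≈ 14.6 km, depth ≈ 15.5 km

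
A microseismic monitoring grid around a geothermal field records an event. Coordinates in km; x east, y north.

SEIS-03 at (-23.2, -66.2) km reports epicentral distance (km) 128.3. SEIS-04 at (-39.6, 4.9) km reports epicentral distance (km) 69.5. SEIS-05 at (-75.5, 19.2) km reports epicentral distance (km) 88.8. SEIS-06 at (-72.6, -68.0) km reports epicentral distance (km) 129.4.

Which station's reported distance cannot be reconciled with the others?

SEIS-06

Solve using three stations at a time. Using SEIS-03, SEIS-04, SEIS-05 (subtract circle equations pairwise → linear system) gives (x, y) ≈ (3.8, 59.3).
Distances from that point to each station vs reported:
  SEIS-03: calculated 128.3 vs reported 128.3 → residual 0.0 km
  SEIS-04: calculated 69.6 vs reported 69.5 → residual 0.1 km
  SEIS-05: calculated 88.9 vs reported 88.8 → residual 0.1 km
  SEIS-06: calculated 148.4 vs reported 129.4 → residual 19.0 km
SEIS-03, SEIS-04, SEIS-05 are mutually consistent (residuals ≈ 0); SEIS-06 is off by 19.0 km.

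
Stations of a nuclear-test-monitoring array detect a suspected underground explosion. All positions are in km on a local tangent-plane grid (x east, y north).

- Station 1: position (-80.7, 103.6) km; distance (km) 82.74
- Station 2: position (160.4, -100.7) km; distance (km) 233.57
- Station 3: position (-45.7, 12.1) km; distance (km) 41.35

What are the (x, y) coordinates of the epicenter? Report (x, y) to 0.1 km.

x ≈ -21.6 km, y ≈ 45.7 km

Circle about each station: (x + 80.7)² + (y − 103.6)² = 82.74²; (x − 160.4)² + (y + 100.7)² = 233.57²; (x + 45.7)² + (y − 12.1)² = 41.35².
Subtracting the Station 1 equation from the Station 2 and Station 3 equations removes the quadratic terms:
482.2 x − 408.6 y = -29085.84
70.0 x − 183.0 y = -9874.46
Solving the 2×2 system: x ≈ -21.6, y ≈ 45.7 km.
Check against Station 1 (with the unrounded x, y): √((x + 80.7)²+(y − 103.6)²) = 82.74 ≈ 82.74 km. ✓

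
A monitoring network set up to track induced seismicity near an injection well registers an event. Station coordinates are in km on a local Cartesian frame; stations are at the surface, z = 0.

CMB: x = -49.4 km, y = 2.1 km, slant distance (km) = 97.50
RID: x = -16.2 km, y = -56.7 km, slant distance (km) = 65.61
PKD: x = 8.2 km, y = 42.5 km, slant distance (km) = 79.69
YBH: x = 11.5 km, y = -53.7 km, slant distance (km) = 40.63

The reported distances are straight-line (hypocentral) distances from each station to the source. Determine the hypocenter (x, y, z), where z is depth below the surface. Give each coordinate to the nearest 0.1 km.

Each station gives a sphere (x−x_i)² + (y−y_i)² + z² = d_i² (stations at z=0).
Subtracting the CMB sphere from RID and PKD: z² cancels, leaving linear equations in x and y:
66.4 x − 117.6 y = 6234.14
115.2 x + 80.8 y = 2584.47
Solving: x ≈ 42.704, y ≈ -28.899 km (keep extra digits for the depth step; rounded: 42.7, -28.9).
Then from the CMB sphere: z² = 97.50² − (x + 49.4)² − (y − 2.1)² with x = 42.704, y = -28.899, so z ≈ 7.884 ≈ 7.9 km.

(42.7, -28.9, 7.9)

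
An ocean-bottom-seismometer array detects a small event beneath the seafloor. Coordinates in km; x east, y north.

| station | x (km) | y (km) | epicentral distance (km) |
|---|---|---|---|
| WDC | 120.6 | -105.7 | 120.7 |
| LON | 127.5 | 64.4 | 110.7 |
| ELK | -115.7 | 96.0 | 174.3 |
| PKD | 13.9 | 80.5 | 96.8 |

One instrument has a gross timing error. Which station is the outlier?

ELK

Solve using three stations at a time. Using WDC, LON, PKD (subtract circle equations pairwise → linear system) gives (x, y) ≈ (46.2, -10.7).
Distances from that point to each station vs reported:
  WDC: calculated 120.7 vs reported 120.7 → residual 0.0 km
  LON: calculated 110.7 vs reported 110.7 → residual 0.0 km
  ELK: calculated 193.9 vs reported 174.3 → residual 19.6 km
  PKD: calculated 96.7 vs reported 96.8 → residual 0.1 km
WDC, LON, PKD are mutually consistent (residuals ≈ 0); ELK is off by 19.6 km.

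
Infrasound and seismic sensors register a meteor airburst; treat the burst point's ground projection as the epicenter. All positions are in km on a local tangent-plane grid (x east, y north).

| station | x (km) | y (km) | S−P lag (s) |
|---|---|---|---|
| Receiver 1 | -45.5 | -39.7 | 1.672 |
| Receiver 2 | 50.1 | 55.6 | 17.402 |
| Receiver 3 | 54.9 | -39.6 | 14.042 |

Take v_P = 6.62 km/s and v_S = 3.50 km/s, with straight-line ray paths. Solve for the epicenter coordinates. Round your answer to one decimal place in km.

x ≈ -48.7 km, y ≈ -27.7 km

Distance from S−P lag: d = Δt · v_P v_S / (v_P − v_S) = Δt · (6.62·3.50)/(6.62−3.50) ≈ 7.4263·Δt.
So d_Receiver 1 = 12.42, d_Receiver 2 = 129.23, d_Receiver 3 = 104.28 km.
Circle about each station: (x + 45.5)² + (y + 39.7)² = 12.42²; (x − 50.1)² + (y − 55.6)² = 129.23²; (x − 54.9)² + (y + 39.6)² = 104.28².
Subtracting pairs of circle equations eliminates x²+y² and gives linear equations (the radical axes):
191.2 x + 190.6 y = -14591.11
200.8 x + 0.2 y = -9784.23
Solving the 2×2 system: x ≈ -48.7, y ≈ -27.7 km.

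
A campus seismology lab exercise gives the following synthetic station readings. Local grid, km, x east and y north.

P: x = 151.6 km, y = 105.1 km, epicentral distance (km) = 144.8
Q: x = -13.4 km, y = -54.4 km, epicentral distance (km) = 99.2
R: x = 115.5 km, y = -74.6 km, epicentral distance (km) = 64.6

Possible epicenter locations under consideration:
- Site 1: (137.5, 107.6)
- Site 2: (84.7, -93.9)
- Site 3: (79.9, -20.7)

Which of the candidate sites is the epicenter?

Site 3

For each candidate, compare |candidate − station| to the reported distance:
Site 1: residuals P 130.5, Q 122.2, R 118.9 → max 130.5 km
Site 2: residuals P 65.1, Q 6.6, R 28.3 → max 65.1 km
Site 3: residuals P 0.0, Q 0.0, R 0.0 → max 0.0 km
Only Site 3 has all residuals ≈ 0.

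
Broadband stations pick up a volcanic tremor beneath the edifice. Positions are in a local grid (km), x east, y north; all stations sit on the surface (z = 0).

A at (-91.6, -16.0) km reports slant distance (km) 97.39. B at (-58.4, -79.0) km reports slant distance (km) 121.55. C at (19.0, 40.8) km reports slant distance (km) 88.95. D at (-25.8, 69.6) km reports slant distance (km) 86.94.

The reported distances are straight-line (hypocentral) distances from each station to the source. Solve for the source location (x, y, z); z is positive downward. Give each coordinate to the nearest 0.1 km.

Each station gives a sphere (x−x_i)² + (y−y_i)² + z² = d_i² (stations at z=0).
Subtracting the A sphere from B and C: z² cancels, leaving linear equations in x and y:
66.4 x − 126.0 y = -4284.59
221.2 x + 113.6 y = -5048.21
Solving: x ≈ -31.705, y ≈ 17.297 km (keep extra digits for the depth step; rounded: -31.7, 17.3).
Then from the A sphere: z² = 97.39² − (x + 91.6)² − (y + 16.0)² with x = -31.705, y = 17.297, so z ≈ 69.201 ≈ 69.2 km.
Check against D (with the unrounded solution): distance 86.94 ≈ 86.94 km. ✓

x ≈ -31.7 km, y ≈ 17.3 km, depth ≈ 69.2 km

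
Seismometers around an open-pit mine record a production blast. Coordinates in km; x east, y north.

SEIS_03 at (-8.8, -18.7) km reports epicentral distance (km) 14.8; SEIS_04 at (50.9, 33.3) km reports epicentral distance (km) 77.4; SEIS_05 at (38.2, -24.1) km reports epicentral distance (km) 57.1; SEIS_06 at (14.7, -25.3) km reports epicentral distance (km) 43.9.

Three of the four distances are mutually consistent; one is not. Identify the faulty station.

SEIS_06

Solve using three stations at a time. Using SEIS_03, SEIS_04, SEIS_05 (subtract circle equations pairwise → linear system) gives (x, y) ≈ (-15.9, -5.8).
Distances from that point to each station vs reported:
  SEIS_03: calculated 14.7 vs reported 14.8 → residual 0.1 km
  SEIS_04: calculated 77.4 vs reported 77.4 → residual 0.0 km
  SEIS_05: calculated 57.1 vs reported 57.1 → residual 0.0 km
  SEIS_06: calculated 36.2 vs reported 43.9 → residual 7.7 km
SEIS_03, SEIS_04, SEIS_05 are mutually consistent (residuals ≈ 0); SEIS_06 is off by 7.7 km.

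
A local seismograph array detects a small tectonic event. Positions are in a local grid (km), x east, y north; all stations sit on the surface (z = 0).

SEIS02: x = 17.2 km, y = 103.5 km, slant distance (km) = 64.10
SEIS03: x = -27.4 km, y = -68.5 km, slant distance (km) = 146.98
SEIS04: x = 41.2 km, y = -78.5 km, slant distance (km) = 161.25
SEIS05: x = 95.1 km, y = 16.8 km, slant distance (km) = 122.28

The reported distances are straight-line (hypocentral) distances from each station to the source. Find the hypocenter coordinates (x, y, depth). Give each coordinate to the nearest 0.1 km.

Each station gives a sphere (x−x_i)² + (y−y_i)² + z² = d_i² (stations at z=0).
Subtracting the SEIS02 sphere from SEIS03 and SEIS04: z² cancels, leaving linear equations in x and y:
-89.2 x − 344.0 y = -23059.39
48.0 x − 364.0 y = -25041.15
Solving: x ≈ -4.503, y ≈ 68.201 km (keep extra digits for the depth step; rounded: -4.5, 68.2).
Then from the SEIS02 sphere: z² = 64.10² − (x − 17.2)² − (y − 103.5)² with x = -4.503, y = 68.201, so z ≈ 48.906 ≈ 48.9 km.

(-4.5, 68.2, 48.9)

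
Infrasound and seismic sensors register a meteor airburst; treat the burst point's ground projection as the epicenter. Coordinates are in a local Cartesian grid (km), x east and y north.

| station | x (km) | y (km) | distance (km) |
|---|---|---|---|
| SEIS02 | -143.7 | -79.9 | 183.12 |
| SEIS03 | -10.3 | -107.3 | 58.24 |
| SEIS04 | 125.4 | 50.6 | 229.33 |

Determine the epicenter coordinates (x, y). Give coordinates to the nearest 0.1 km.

Circle about each station: (x + 143.7)² + (y + 79.9)² = 183.12²; (x + 10.3)² + (y + 107.3)² = 58.24²; (x − 125.4)² + (y − 50.6)² = 229.33².
Subtracting the SEIS02 equation from the SEIS03 and SEIS04 equations removes the quadratic terms:
266.8 x − 54.8 y = 14726.72
538.2 x + 261.0 y = -27807.49
Solving the 2×2 system: x ≈ 23.4, y ≈ -154.8 km.

23.4 km east, -154.8 km north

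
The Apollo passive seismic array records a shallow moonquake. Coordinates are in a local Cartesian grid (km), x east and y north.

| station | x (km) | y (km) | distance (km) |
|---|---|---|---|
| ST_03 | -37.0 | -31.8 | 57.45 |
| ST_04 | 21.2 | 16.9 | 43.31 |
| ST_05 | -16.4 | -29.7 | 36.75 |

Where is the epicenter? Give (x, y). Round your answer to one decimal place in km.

Circle about each station: (x + 37.0)² + (y + 31.8)² = 57.45²; (x − 21.2)² + (y − 16.9)² = 43.31²; (x + 16.4)² + (y + 29.7)² = 36.75².
Subtracting pairs of circle equations eliminates x²+y² and gives linear equations (the radical axes):
116.4 x + 97.4 y = -220.44
41.2 x + 4.2 y = 720.75
Solving the 2×2 system: x ≈ 20.2, y ≈ -26.4 km.
Check against ST_03 (with the unrounded x, y): √((x + 37.0)²+(y + 31.8)²) = 57.44 ≈ 57.45 km. ✓

20.2 km east, -26.4 km north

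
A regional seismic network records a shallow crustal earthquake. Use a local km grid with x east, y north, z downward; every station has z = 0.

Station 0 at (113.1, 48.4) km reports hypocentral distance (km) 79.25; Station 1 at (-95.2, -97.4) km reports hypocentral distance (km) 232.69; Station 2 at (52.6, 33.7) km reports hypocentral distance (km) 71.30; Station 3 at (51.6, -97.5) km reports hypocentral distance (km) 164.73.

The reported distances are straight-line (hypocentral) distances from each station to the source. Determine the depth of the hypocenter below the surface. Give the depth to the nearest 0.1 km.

z ≈ 66.6 km

Each station gives a sphere (x−x_i)² + (y−y_i)² + z² = d_i² (stations at z=0).
Subtracting the Station 0 sphere from Station 1 and Station 2: z² cancels, leaving linear equations in x and y:
-416.6 x − 291.6 y = -44448.44
-121.0 x − 29.4 y = -10034.85
Solving: x ≈ 70.299, y ≈ 51.995 km (keep extra digits for the depth step; rounded: 70.3, 52.0).
Then from the Station 0 sphere: z² = 79.25² − (x − 113.1)² − (y − 48.4)² with x = 70.299, y = 51.995, so z ≈ 66.601 ≈ 66.6 km.
Check against Station 3 (with the unrounded solution): distance 164.72 ≈ 164.73 km. ✓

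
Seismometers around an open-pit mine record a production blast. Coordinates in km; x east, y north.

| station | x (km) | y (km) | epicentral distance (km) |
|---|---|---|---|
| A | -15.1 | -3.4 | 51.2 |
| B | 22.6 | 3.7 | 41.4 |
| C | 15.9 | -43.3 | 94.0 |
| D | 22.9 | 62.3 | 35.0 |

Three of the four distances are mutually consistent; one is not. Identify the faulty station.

Solve using three stations at a time. Using A, C, D (subtract circle equations pairwise → linear system) gives (x, y) ≈ (-8.8, 47.4).
Distances from that point to each station vs reported:
  A: calculated 51.2 vs reported 51.2 → residual 0.0 km
  B: calculated 53.8 vs reported 41.4 → residual 12.4 km
  C: calculated 94.0 vs reported 94.0 → residual 0.0 km
  D: calculated 35.0 vs reported 35.0 → residual 0.0 km
A, C, D are mutually consistent (residuals ≈ 0); B is off by 12.4 km.

B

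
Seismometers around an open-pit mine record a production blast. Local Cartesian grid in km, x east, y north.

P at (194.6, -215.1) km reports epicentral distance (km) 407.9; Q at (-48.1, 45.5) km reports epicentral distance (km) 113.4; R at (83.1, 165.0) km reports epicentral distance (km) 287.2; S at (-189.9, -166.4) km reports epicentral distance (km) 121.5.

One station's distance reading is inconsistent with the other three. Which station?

S

Solve using three stations at a time. Using P, Q, R (subtract circle equations pairwise → linear system) gives (x, y) ≈ (-152.0, 0.0).
Distances from that point to each station vs reported:
  P: calculated 407.9 vs reported 407.9 → residual 0.0 km
  Q: calculated 113.4 vs reported 113.4 → residual 0.0 km
  R: calculated 287.2 vs reported 287.2 → residual 0.0 km
  S: calculated 170.7 vs reported 121.5 → residual 49.2 km
P, Q, R are mutually consistent (residuals ≈ 0); S is off by 49.2 km.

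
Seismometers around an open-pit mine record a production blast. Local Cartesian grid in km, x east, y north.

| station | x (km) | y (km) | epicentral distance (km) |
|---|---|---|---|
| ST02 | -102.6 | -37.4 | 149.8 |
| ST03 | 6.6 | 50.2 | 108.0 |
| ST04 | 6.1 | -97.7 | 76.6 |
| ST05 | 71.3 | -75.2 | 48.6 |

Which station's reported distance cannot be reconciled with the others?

ST03

Solve using three stations at a time. Using ST02, ST04, ST05 (subtract circle equations pairwise → linear system) gives (x, y) ≈ (47.1, -33.0).
Distances from that point to each station vs reported:
  ST02: calculated 149.8 vs reported 149.8 → residual 0.0 km
  ST03: calculated 92.6 vs reported 108.0 → residual 15.4 km
  ST04: calculated 76.6 vs reported 76.6 → residual 0.0 km
  ST05: calculated 48.6 vs reported 48.6 → residual 0.0 km
ST02, ST04, ST05 are mutually consistent (residuals ≈ 0); ST03 is off by 15.4 km.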